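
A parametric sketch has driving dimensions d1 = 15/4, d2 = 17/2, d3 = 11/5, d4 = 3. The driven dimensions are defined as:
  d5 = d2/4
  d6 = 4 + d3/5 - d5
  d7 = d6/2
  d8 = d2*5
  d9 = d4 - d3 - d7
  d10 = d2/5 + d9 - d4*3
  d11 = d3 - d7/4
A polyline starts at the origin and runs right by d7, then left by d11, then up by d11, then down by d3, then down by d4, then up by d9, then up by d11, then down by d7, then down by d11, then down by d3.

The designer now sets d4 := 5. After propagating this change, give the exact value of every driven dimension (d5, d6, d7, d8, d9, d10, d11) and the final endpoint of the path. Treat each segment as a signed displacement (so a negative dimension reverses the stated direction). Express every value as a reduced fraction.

d5 = 17/8
d6 = 463/200
d7 = 463/400
d8 = 85/2
d9 = 657/400
d10 = -4663/400
d11 = 3057/1600
endpoint = (-241/320, -11207/1600)

Apply edit: d4 := 5
  d5 = d2/4 = 17/8
  d6 = 4 + d3/5 - d5 = 463/200
  d7 = d6/2 = 463/400
  d8 = d2*5 = 85/2
  d9 = d4 - d3 - d7 = 657/400
  d10 = d2/5 + d9 - d4*3 = -4663/400
  d11 = d3 - d7/4 = 3057/1600
Walk from origin (0, 0):
  seg 1: right by d7 = 463/400 → (463/400, 0)
  seg 2: left by d11 = 3057/1600 → (-241/320, 0)
  seg 3: up by d11 = 3057/1600 → (-241/320, 3057/1600)
  seg 4: down by d3 = 11/5 → (-241/320, -463/1600)
  seg 5: down by d4 = 5 → (-241/320, -8463/1600)
  seg 6: up by d9 = 657/400 → (-241/320, -1167/320)
  seg 7: up by d11 = 3057/1600 → (-241/320, -1389/800)
  seg 8: down by d7 = 463/400 → (-241/320, -463/160)
  seg 9: down by d11 = 3057/1600 → (-241/320, -7687/1600)
  seg 10: down by d3 = 11/5 → (-241/320, -11207/1600)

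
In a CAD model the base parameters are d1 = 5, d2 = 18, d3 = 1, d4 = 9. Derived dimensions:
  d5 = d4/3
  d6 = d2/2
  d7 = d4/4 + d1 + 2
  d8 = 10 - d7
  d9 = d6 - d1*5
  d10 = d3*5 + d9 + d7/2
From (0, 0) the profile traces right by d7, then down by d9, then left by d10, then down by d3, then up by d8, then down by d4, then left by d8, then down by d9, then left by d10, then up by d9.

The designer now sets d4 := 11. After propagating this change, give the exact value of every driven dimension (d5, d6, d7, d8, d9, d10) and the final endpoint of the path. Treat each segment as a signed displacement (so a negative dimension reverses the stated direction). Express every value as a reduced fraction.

Apply edit: d4 := 11
  d5 = d4/3 = 11/3
  d6 = d2/2 = 9
  d7 = d4/4 + d1 + 2 = 39/4
  d8 = 10 - d7 = 1/4
  d9 = d6 - d1*5 = -16
  d10 = d3*5 + d9 + d7/2 = -49/8
Walk from origin (0, 0):
  seg 1: right by d7 = 39/4 → (39/4, 0)
  seg 2: down by d9 = -16 → (39/4, 16)
  seg 3: left by d10 = -49/8 → (127/8, 16)
  seg 4: down by d3 = 1 → (127/8, 15)
  seg 5: up by d8 = 1/4 → (127/8, 61/4)
  seg 6: down by d4 = 11 → (127/8, 17/4)
  seg 7: left by d8 = 1/4 → (125/8, 17/4)
  seg 8: down by d9 = -16 → (125/8, 81/4)
  seg 9: left by d10 = -49/8 → (87/4, 81/4)
  seg 10: up by d9 = -16 → (87/4, 17/4)

d5 = 11/3
d6 = 9
d7 = 39/4
d8 = 1/4
d9 = -16
d10 = -49/8
endpoint = (87/4, 17/4)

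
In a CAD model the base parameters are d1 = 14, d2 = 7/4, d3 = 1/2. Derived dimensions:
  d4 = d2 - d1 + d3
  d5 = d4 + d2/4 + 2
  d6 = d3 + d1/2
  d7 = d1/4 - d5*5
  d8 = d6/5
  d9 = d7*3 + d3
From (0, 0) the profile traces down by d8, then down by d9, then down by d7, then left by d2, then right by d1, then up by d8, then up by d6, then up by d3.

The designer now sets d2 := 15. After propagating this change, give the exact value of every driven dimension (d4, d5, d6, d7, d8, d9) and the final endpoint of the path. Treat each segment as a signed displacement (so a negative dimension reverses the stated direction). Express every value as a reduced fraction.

Apply edit: d2 := 15
  d4 = d2 - d1 + d3 = 3/2
  d5 = d4 + d2/4 + 2 = 29/4
  d6 = d3 + d1/2 = 15/2
  d7 = d1/4 - d5*5 = -131/4
  d8 = d6/5 = 3/2
  d9 = d7*3 + d3 = -391/4
Walk from origin (0, 0):
  seg 1: down by d8 = 3/2 → (0, -3/2)
  seg 2: down by d9 = -391/4 → (0, 385/4)
  seg 3: down by d7 = -131/4 → (0, 129)
  seg 4: left by d2 = 15 → (-15, 129)
  seg 5: right by d1 = 14 → (-1, 129)
  seg 6: up by d8 = 3/2 → (-1, 261/2)
  seg 7: up by d6 = 15/2 → (-1, 138)
  seg 8: up by d3 = 1/2 → (-1, 277/2)

d4 = 3/2
d5 = 29/4
d6 = 15/2
d7 = -131/4
d8 = 3/2
d9 = -391/4
endpoint = (-1, 277/2)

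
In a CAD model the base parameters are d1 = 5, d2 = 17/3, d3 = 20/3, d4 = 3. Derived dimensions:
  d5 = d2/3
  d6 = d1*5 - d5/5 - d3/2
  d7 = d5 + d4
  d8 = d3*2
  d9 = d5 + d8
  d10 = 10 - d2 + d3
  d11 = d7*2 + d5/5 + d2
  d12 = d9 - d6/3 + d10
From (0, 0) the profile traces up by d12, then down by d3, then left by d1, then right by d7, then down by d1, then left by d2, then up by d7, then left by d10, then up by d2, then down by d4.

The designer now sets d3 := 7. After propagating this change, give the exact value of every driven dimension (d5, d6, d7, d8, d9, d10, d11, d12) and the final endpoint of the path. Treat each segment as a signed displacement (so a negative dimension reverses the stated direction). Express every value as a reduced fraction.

Apply edit: d3 := 7
  d5 = d2/3 = 17/9
  d6 = d1*5 - d5/5 - d3/2 = 1901/90
  d7 = d5 + d4 = 44/9
  d8 = d3*2 = 14
  d9 = d5 + d8 = 143/9
  d10 = 10 - d2 + d3 = 34/3
  d11 = d7*2 + d5/5 + d2 = 712/45
  d12 = d9 - d6/3 + d10 = 5449/270
Walk from origin (0, 0):
  seg 1: up by d12 = 5449/270 → (0, 5449/270)
  seg 2: down by d3 = 7 → (0, 3559/270)
  seg 3: left by d1 = 5 → (-5, 3559/270)
  seg 4: right by d7 = 44/9 → (-1/9, 3559/270)
  seg 5: down by d1 = 5 → (-1/9, 2209/270)
  seg 6: left by d2 = 17/3 → (-52/9, 2209/270)
  seg 7: up by d7 = 44/9 → (-52/9, 3529/270)
  seg 8: left by d10 = 34/3 → (-154/9, 3529/270)
  seg 9: up by d2 = 17/3 → (-154/9, 5059/270)
  seg 10: down by d4 = 3 → (-154/9, 4249/270)

d5 = 17/9
d6 = 1901/90
d7 = 44/9
d8 = 14
d9 = 143/9
d10 = 34/3
d11 = 712/45
d12 = 5449/270
endpoint = (-154/9, 4249/270)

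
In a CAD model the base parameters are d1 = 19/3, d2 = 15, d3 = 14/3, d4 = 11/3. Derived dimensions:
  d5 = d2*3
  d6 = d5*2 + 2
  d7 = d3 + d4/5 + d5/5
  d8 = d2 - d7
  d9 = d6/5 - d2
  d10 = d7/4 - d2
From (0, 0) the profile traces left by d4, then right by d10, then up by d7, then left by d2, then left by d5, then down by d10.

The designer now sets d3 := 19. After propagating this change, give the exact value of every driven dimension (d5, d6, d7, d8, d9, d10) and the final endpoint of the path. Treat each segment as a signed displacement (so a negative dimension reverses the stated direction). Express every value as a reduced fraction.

d5 = 45
d6 = 92
d7 = 431/15
d8 = -206/15
d9 = 17/5
d10 = -469/60
endpoint = (-4289/60, 731/20)

Apply edit: d3 := 19
  d5 = d2*3 = 45
  d6 = d5*2 + 2 = 92
  d7 = d3 + d4/5 + d5/5 = 431/15
  d8 = d2 - d7 = -206/15
  d9 = d6/5 - d2 = 17/5
  d10 = d7/4 - d2 = -469/60
Walk from origin (0, 0):
  seg 1: left by d4 = 11/3 → (-11/3, 0)
  seg 2: right by d10 = -469/60 → (-689/60, 0)
  seg 3: up by d7 = 431/15 → (-689/60, 431/15)
  seg 4: left by d2 = 15 → (-1589/60, 431/15)
  seg 5: left by d5 = 45 → (-4289/60, 431/15)
  seg 6: down by d10 = -469/60 → (-4289/60, 731/20)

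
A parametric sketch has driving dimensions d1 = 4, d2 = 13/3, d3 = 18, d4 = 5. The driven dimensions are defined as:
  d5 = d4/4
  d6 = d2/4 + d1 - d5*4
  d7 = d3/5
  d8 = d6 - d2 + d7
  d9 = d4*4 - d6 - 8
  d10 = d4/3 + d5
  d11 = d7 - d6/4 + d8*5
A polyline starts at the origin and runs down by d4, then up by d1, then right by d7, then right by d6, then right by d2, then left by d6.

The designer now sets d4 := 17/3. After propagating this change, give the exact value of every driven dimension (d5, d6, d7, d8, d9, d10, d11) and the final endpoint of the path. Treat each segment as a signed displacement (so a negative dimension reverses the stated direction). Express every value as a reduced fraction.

d5 = 17/12
d6 = -7/12
d7 = 18/5
d8 = -79/60
d9 = 61/4
d10 = 119/36
d11 = -227/80
endpoint = (119/15, -5/3)

Apply edit: d4 := 17/3
  d5 = d4/4 = 17/12
  d6 = d2/4 + d1 - d5*4 = -7/12
  d7 = d3/5 = 18/5
  d8 = d6 - d2 + d7 = -79/60
  d9 = d4*4 - d6 - 8 = 61/4
  d10 = d4/3 + d5 = 119/36
  d11 = d7 - d6/4 + d8*5 = -227/80
Walk from origin (0, 0):
  seg 1: down by d4 = 17/3 → (0, -17/3)
  seg 2: up by d1 = 4 → (0, -5/3)
  seg 3: right by d7 = 18/5 → (18/5, -5/3)
  seg 4: right by d6 = -7/12 → (181/60, -5/3)
  seg 5: right by d2 = 13/3 → (147/20, -5/3)
  seg 6: left by d6 = -7/12 → (119/15, -5/3)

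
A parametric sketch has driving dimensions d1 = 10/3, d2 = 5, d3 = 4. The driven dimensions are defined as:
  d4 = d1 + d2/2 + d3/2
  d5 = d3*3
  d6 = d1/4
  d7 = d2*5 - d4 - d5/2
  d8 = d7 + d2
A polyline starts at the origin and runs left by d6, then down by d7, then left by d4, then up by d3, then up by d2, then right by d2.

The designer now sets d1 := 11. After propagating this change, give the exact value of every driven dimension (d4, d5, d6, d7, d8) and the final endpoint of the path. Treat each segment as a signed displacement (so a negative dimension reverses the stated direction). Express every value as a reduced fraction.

d4 = 31/2
d5 = 12
d6 = 11/4
d7 = 7/2
d8 = 17/2
endpoint = (-53/4, 11/2)

Apply edit: d1 := 11
  d4 = d1 + d2/2 + d3/2 = 31/2
  d5 = d3*3 = 12
  d6 = d1/4 = 11/4
  d7 = d2*5 - d4 - d5/2 = 7/2
  d8 = d7 + d2 = 17/2
Walk from origin (0, 0):
  seg 1: left by d6 = 11/4 → (-11/4, 0)
  seg 2: down by d7 = 7/2 → (-11/4, -7/2)
  seg 3: left by d4 = 31/2 → (-73/4, -7/2)
  seg 4: up by d3 = 4 → (-73/4, 1/2)
  seg 5: up by d2 = 5 → (-73/4, 11/2)
  seg 6: right by d2 = 5 → (-53/4, 11/2)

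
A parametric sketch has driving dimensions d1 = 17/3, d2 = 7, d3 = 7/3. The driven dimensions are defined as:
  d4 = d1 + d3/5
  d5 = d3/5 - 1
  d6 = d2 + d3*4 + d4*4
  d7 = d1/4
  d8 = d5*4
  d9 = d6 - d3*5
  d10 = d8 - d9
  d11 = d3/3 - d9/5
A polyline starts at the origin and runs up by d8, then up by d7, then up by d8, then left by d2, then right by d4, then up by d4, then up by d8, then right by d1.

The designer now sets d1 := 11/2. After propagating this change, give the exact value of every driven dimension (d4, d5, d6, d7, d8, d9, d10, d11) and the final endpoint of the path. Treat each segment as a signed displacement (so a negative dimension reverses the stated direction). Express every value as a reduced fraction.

Apply edit: d1 := 11/2
  d4 = d1 + d3/5 = 179/30
  d5 = d3/5 - 1 = -8/15
  d6 = d2 + d3*4 + d4*4 = 201/5
  d7 = d1/4 = 11/8
  d8 = d5*4 = -32/15
  d9 = d6 - d3*5 = 428/15
  d10 = d8 - d9 = -92/3
  d11 = d3/3 - d9/5 = -1109/225
Walk from origin (0, 0):
  seg 1: up by d8 = -32/15 → (0, -32/15)
  seg 2: up by d7 = 11/8 → (0, -91/120)
  seg 3: up by d8 = -32/15 → (0, -347/120)
  seg 4: left by d2 = 7 → (-7, -347/120)
  seg 5: right by d4 = 179/30 → (-31/30, -347/120)
  seg 6: up by d4 = 179/30 → (-31/30, 123/40)
  seg 7: up by d8 = -32/15 → (-31/30, 113/120)
  seg 8: right by d1 = 11/2 → (67/15, 113/120)

d4 = 179/30
d5 = -8/15
d6 = 201/5
d7 = 11/8
d8 = -32/15
d9 = 428/15
d10 = -92/3
d11 = -1109/225
endpoint = (67/15, 113/120)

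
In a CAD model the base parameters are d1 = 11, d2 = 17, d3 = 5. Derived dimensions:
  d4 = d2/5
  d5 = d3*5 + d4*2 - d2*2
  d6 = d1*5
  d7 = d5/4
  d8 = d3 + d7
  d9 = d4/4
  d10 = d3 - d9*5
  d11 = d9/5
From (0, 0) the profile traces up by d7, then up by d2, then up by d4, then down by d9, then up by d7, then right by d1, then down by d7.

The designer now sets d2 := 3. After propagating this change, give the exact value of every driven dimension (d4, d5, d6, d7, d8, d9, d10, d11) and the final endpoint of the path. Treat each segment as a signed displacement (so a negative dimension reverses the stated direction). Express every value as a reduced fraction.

d4 = 3/5
d5 = 101/5
d6 = 55
d7 = 101/20
d8 = 201/20
d9 = 3/20
d10 = 17/4
d11 = 3/100
endpoint = (11, 17/2)

Apply edit: d2 := 3
  d4 = d2/5 = 3/5
  d5 = d3*5 + d4*2 - d2*2 = 101/5
  d6 = d1*5 = 55
  d7 = d5/4 = 101/20
  d8 = d3 + d7 = 201/20
  d9 = d4/4 = 3/20
  d10 = d3 - d9*5 = 17/4
  d11 = d9/5 = 3/100
Walk from origin (0, 0):
  seg 1: up by d7 = 101/20 → (0, 101/20)
  seg 2: up by d2 = 3 → (0, 161/20)
  seg 3: up by d4 = 3/5 → (0, 173/20)
  seg 4: down by d9 = 3/20 → (0, 17/2)
  seg 5: up by d7 = 101/20 → (0, 271/20)
  seg 6: right by d1 = 11 → (11, 271/20)
  seg 7: down by d7 = 101/20 → (11, 17/2)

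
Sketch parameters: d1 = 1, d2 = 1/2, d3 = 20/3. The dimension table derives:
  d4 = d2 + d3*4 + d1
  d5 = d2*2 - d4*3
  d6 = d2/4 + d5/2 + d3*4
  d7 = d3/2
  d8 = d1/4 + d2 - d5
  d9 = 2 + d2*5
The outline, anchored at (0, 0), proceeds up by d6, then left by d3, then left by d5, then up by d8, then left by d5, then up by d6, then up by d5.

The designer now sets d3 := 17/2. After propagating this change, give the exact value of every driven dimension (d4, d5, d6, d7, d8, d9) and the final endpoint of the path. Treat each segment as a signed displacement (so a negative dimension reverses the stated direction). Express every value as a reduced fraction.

Apply edit: d3 := 17/2
  d4 = d2 + d3*4 + d1 = 71/2
  d5 = d2*2 - d4*3 = -211/2
  d6 = d2/4 + d5/2 + d3*4 = -149/8
  d7 = d3/2 = 17/4
  d8 = d1/4 + d2 - d5 = 425/4
  d9 = 2 + d2*5 = 9/2
Walk from origin (0, 0):
  seg 1: up by d6 = -149/8 → (0, -149/8)
  seg 2: left by d3 = 17/2 → (-17/2, -149/8)
  seg 3: left by d5 = -211/2 → (97, -149/8)
  seg 4: up by d8 = 425/4 → (97, 701/8)
  seg 5: left by d5 = -211/2 → (405/2, 701/8)
  seg 6: up by d6 = -149/8 → (405/2, 69)
  seg 7: up by d5 = -211/2 → (405/2, -73/2)

d4 = 71/2
d5 = -211/2
d6 = -149/8
d7 = 17/4
d8 = 425/4
d9 = 9/2
endpoint = (405/2, -73/2)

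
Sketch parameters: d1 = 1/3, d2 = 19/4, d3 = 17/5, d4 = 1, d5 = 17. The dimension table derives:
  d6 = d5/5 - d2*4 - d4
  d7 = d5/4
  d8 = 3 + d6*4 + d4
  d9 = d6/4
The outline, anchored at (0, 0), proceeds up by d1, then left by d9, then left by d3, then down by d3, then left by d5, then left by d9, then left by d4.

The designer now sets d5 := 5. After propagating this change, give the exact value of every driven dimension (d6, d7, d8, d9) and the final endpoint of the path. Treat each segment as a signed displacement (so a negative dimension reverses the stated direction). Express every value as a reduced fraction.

d6 = -19
d7 = 5/4
d8 = -72
d9 = -19/4
endpoint = (1/10, -46/15)

Apply edit: d5 := 5
  d6 = d5/5 - d2*4 - d4 = -19
  d7 = d5/4 = 5/4
  d8 = 3 + d6*4 + d4 = -72
  d9 = d6/4 = -19/4
Walk from origin (0, 0):
  seg 1: up by d1 = 1/3 → (0, 1/3)
  seg 2: left by d9 = -19/4 → (19/4, 1/3)
  seg 3: left by d3 = 17/5 → (27/20, 1/3)
  seg 4: down by d3 = 17/5 → (27/20, -46/15)
  seg 5: left by d5 = 5 → (-73/20, -46/15)
  seg 6: left by d9 = -19/4 → (11/10, -46/15)
  seg 7: left by d4 = 1 → (1/10, -46/15)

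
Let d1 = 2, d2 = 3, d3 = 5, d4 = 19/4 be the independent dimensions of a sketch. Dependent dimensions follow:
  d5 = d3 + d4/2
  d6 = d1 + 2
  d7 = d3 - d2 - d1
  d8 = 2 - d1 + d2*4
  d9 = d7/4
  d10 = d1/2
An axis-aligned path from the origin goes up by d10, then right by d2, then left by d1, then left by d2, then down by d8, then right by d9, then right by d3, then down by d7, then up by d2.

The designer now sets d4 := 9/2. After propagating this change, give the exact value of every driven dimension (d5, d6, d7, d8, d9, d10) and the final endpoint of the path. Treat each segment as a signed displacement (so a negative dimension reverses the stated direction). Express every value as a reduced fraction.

d5 = 29/4
d6 = 4
d7 = 0
d8 = 12
d9 = 0
d10 = 1
endpoint = (3, -8)

Apply edit: d4 := 9/2
  d5 = d3 + d4/2 = 29/4
  d6 = d1 + 2 = 4
  d7 = d3 - d2 - d1 = 0
  d8 = 2 - d1 + d2*4 = 12
  d9 = d7/4 = 0
  d10 = d1/2 = 1
Walk from origin (0, 0):
  seg 1: up by d10 = 1 → (0, 1)
  seg 2: right by d2 = 3 → (3, 1)
  seg 3: left by d1 = 2 → (1, 1)
  seg 4: left by d2 = 3 → (-2, 1)
  seg 5: down by d8 = 12 → (-2, -11)
  seg 6: right by d9 = 0 → (-2, -11)
  seg 7: right by d3 = 5 → (3, -11)
  seg 8: down by d7 = 0 → (3, -11)
  seg 9: up by d2 = 3 → (3, -8)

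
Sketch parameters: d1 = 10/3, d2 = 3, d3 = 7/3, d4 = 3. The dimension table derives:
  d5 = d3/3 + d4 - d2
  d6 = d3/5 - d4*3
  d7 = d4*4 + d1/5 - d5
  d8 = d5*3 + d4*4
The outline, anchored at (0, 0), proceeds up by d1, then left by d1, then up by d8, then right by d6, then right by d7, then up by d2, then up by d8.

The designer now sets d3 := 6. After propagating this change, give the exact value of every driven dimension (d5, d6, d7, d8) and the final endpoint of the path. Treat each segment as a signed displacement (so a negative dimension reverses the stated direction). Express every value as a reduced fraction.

Apply edit: d3 := 6
  d5 = d3/3 + d4 - d2 = 2
  d6 = d3/5 - d4*3 = -39/5
  d7 = d4*4 + d1/5 - d5 = 32/3
  d8 = d5*3 + d4*4 = 18
Walk from origin (0, 0):
  seg 1: up by d1 = 10/3 → (0, 10/3)
  seg 2: left by d1 = 10/3 → (-10/3, 10/3)
  seg 3: up by d8 = 18 → (-10/3, 64/3)
  seg 4: right by d6 = -39/5 → (-167/15, 64/3)
  seg 5: right by d7 = 32/3 → (-7/15, 64/3)
  seg 6: up by d2 = 3 → (-7/15, 73/3)
  seg 7: up by d8 = 18 → (-7/15, 127/3)

d5 = 2
d6 = -39/5
d7 = 32/3
d8 = 18
endpoint = (-7/15, 127/3)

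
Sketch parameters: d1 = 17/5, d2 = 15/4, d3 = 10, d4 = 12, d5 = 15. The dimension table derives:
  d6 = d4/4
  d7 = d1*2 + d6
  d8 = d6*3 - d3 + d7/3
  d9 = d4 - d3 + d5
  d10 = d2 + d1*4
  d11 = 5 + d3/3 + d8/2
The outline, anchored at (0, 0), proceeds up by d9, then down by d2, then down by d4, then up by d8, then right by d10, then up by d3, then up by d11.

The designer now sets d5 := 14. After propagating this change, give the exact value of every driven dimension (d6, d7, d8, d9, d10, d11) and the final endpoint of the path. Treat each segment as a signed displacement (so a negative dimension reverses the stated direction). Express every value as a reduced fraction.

d6 = 3
d7 = 49/5
d8 = 34/15
d9 = 16
d10 = 347/20
d11 = 142/15
endpoint = (347/20, 1319/60)

Apply edit: d5 := 14
  d6 = d4/4 = 3
  d7 = d1*2 + d6 = 49/5
  d8 = d6*3 - d3 + d7/3 = 34/15
  d9 = d4 - d3 + d5 = 16
  d10 = d2 + d1*4 = 347/20
  d11 = 5 + d3/3 + d8/2 = 142/15
Walk from origin (0, 0):
  seg 1: up by d9 = 16 → (0, 16)
  seg 2: down by d2 = 15/4 → (0, 49/4)
  seg 3: down by d4 = 12 → (0, 1/4)
  seg 4: up by d8 = 34/15 → (0, 151/60)
  seg 5: right by d10 = 347/20 → (347/20, 151/60)
  seg 6: up by d3 = 10 → (347/20, 751/60)
  seg 7: up by d11 = 142/15 → (347/20, 1319/60)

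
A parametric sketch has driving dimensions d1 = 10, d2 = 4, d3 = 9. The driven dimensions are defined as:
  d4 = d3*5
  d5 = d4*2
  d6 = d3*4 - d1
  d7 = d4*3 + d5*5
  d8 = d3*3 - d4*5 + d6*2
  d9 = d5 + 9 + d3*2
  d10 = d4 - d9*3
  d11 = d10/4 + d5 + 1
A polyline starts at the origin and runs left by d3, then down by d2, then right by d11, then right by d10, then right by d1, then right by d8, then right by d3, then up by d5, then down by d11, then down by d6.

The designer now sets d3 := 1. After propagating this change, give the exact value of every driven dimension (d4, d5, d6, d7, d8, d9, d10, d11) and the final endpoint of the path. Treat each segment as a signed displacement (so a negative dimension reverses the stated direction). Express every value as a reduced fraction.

Apply edit: d3 := 1
  d4 = d3*5 = 5
  d5 = d4*2 = 10
  d6 = d3*4 - d1 = -6
  d7 = d4*3 + d5*5 = 65
  d8 = d3*3 - d4*5 + d6*2 = -34
  d9 = d5 + 9 + d3*2 = 21
  d10 = d4 - d9*3 = -58
  d11 = d10/4 + d5 + 1 = -7/2
Walk from origin (0, 0):
  seg 1: left by d3 = 1 → (-1, 0)
  seg 2: down by d2 = 4 → (-1, -4)
  seg 3: right by d11 = -7/2 → (-9/2, -4)
  seg 4: right by d10 = -58 → (-125/2, -4)
  seg 5: right by d1 = 10 → (-105/2, -4)
  seg 6: right by d8 = -34 → (-173/2, -4)
  seg 7: right by d3 = 1 → (-171/2, -4)
  seg 8: up by d5 = 10 → (-171/2, 6)
  seg 9: down by d11 = -7/2 → (-171/2, 19/2)
  seg 10: down by d6 = -6 → (-171/2, 31/2)

d4 = 5
d5 = 10
d6 = -6
d7 = 65
d8 = -34
d9 = 21
d10 = -58
d11 = -7/2
endpoint = (-171/2, 31/2)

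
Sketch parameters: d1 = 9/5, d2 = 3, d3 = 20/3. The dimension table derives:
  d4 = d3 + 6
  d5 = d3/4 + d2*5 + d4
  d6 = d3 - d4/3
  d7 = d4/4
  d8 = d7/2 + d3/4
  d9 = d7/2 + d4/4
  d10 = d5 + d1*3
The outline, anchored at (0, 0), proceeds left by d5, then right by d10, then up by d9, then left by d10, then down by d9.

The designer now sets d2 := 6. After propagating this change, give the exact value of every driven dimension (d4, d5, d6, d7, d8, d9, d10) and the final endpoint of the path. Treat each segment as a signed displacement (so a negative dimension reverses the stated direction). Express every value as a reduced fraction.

d4 = 38/3
d5 = 133/3
d6 = 22/9
d7 = 19/6
d8 = 13/4
d9 = 19/4
d10 = 746/15
endpoint = (-133/3, 0)

Apply edit: d2 := 6
  d4 = d3 + 6 = 38/3
  d5 = d3/4 + d2*5 + d4 = 133/3
  d6 = d3 - d4/3 = 22/9
  d7 = d4/4 = 19/6
  d8 = d7/2 + d3/4 = 13/4
  d9 = d7/2 + d4/4 = 19/4
  d10 = d5 + d1*3 = 746/15
Walk from origin (0, 0):
  seg 1: left by d5 = 133/3 → (-133/3, 0)
  seg 2: right by d10 = 746/15 → (27/5, 0)
  seg 3: up by d9 = 19/4 → (27/5, 19/4)
  seg 4: left by d10 = 746/15 → (-133/3, 19/4)
  seg 5: down by d9 = 19/4 → (-133/3, 0)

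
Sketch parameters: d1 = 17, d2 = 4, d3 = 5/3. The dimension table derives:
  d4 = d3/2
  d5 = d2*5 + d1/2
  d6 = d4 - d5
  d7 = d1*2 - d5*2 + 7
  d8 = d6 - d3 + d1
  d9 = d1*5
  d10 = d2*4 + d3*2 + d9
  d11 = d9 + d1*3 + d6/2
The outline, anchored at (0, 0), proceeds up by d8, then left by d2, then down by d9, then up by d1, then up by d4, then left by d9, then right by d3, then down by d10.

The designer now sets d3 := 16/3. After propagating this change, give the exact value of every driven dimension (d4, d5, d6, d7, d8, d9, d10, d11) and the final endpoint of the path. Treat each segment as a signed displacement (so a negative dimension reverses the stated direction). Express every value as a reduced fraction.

Apply edit: d3 := 16/3
  d4 = d3/2 = 8/3
  d5 = d2*5 + d1/2 = 57/2
  d6 = d4 - d5 = -155/6
  d7 = d1*2 - d5*2 + 7 = -16
  d8 = d6 - d3 + d1 = -85/6
  d9 = d1*5 = 85
  d10 = d2*4 + d3*2 + d9 = 335/3
  d11 = d9 + d1*3 + d6/2 = 1477/12
Walk from origin (0, 0):
  seg 1: up by d8 = -85/6 → (0, -85/6)
  seg 2: left by d2 = 4 → (-4, -85/6)
  seg 3: down by d9 = 85 → (-4, -595/6)
  seg 4: up by d1 = 17 → (-4, -493/6)
  seg 5: up by d4 = 8/3 → (-4, -159/2)
  seg 6: left by d9 = 85 → (-89, -159/2)
  seg 7: right by d3 = 16/3 → (-251/3, -159/2)
  seg 8: down by d10 = 335/3 → (-251/3, -1147/6)

d4 = 8/3
d5 = 57/2
d6 = -155/6
d7 = -16
d8 = -85/6
d9 = 85
d10 = 335/3
d11 = 1477/12
endpoint = (-251/3, -1147/6)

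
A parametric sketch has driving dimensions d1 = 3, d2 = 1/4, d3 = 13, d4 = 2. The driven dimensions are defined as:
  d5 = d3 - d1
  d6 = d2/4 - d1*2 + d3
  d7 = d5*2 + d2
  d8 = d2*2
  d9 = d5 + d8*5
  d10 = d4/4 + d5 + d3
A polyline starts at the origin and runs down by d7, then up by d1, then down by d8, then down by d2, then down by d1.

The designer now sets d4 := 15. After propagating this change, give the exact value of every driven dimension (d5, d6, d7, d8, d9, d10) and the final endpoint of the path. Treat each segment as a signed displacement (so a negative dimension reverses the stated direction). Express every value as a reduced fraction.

d5 = 10
d6 = 113/16
d7 = 81/4
d8 = 1/2
d9 = 25/2
d10 = 107/4
endpoint = (0, -21)

Apply edit: d4 := 15
  d5 = d3 - d1 = 10
  d6 = d2/4 - d1*2 + d3 = 113/16
  d7 = d5*2 + d2 = 81/4
  d8 = d2*2 = 1/2
  d9 = d5 + d8*5 = 25/2
  d10 = d4/4 + d5 + d3 = 107/4
Walk from origin (0, 0):
  seg 1: down by d7 = 81/4 → (0, -81/4)
  seg 2: up by d1 = 3 → (0, -69/4)
  seg 3: down by d8 = 1/2 → (0, -71/4)
  seg 4: down by d2 = 1/4 → (0, -18)
  seg 5: down by d1 = 3 → (0, -21)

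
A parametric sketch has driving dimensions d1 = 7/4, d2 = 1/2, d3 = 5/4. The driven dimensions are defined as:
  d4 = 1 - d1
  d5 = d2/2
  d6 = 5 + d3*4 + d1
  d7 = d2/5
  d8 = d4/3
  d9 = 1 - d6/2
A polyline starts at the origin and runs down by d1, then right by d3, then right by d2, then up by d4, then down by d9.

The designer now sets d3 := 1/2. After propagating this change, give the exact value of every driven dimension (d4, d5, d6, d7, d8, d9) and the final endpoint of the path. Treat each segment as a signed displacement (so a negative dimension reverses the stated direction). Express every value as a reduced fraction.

d4 = -3/4
d5 = 1/4
d6 = 35/4
d7 = 1/10
d8 = -1/4
d9 = -27/8
endpoint = (1, 7/8)

Apply edit: d3 := 1/2
  d4 = 1 - d1 = -3/4
  d5 = d2/2 = 1/4
  d6 = 5 + d3*4 + d1 = 35/4
  d7 = d2/5 = 1/10
  d8 = d4/3 = -1/4
  d9 = 1 - d6/2 = -27/8
Walk from origin (0, 0):
  seg 1: down by d1 = 7/4 → (0, -7/4)
  seg 2: right by d3 = 1/2 → (1/2, -7/4)
  seg 3: right by d2 = 1/2 → (1, -7/4)
  seg 4: up by d4 = -3/4 → (1, -5/2)
  seg 5: down by d9 = -27/8 → (1, 7/8)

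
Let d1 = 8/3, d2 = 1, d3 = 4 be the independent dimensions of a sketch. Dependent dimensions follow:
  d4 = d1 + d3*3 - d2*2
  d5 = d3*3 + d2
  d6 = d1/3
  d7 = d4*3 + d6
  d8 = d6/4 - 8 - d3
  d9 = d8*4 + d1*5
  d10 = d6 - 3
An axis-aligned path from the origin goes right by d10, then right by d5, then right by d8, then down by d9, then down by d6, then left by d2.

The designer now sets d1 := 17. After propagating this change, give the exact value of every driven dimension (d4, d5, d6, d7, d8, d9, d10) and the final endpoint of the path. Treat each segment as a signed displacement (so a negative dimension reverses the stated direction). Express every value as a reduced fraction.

d4 = 27
d5 = 13
d6 = 17/3
d7 = 260/3
d8 = -127/12
d9 = 128/3
d10 = 8/3
endpoint = (49/12, -145/3)

Apply edit: d1 := 17
  d4 = d1 + d3*3 - d2*2 = 27
  d5 = d3*3 + d2 = 13
  d6 = d1/3 = 17/3
  d7 = d4*3 + d6 = 260/3
  d8 = d6/4 - 8 - d3 = -127/12
  d9 = d8*4 + d1*5 = 128/3
  d10 = d6 - 3 = 8/3
Walk from origin (0, 0):
  seg 1: right by d10 = 8/3 → (8/3, 0)
  seg 2: right by d5 = 13 → (47/3, 0)
  seg 3: right by d8 = -127/12 → (61/12, 0)
  seg 4: down by d9 = 128/3 → (61/12, -128/3)
  seg 5: down by d6 = 17/3 → (61/12, -145/3)
  seg 6: left by d2 = 1 → (49/12, -145/3)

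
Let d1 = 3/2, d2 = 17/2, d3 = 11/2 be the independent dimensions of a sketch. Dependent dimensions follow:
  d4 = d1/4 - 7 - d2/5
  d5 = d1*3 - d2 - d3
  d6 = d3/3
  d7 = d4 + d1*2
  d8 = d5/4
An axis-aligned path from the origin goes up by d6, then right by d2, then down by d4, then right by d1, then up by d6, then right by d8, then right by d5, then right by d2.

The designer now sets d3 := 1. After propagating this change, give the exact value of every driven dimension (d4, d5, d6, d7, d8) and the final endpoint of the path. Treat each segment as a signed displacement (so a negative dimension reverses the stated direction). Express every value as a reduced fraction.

Apply edit: d3 := 1
  d4 = d1/4 - 7 - d2/5 = -333/40
  d5 = d1*3 - d2 - d3 = -5
  d6 = d3/3 = 1/3
  d7 = d4 + d1*2 = -213/40
  d8 = d5/4 = -5/4
Walk from origin (0, 0):
  seg 1: up by d6 = 1/3 → (0, 1/3)
  seg 2: right by d2 = 17/2 → (17/2, 1/3)
  seg 3: down by d4 = -333/40 → (17/2, 1039/120)
  seg 4: right by d1 = 3/2 → (10, 1039/120)
  seg 5: up by d6 = 1/3 → (10, 1079/120)
  seg 6: right by d8 = -5/4 → (35/4, 1079/120)
  seg 7: right by d5 = -5 → (15/4, 1079/120)
  seg 8: right by d2 = 17/2 → (49/4, 1079/120)

d4 = -333/40
d5 = -5
d6 = 1/3
d7 = -213/40
d8 = -5/4
endpoint = (49/4, 1079/120)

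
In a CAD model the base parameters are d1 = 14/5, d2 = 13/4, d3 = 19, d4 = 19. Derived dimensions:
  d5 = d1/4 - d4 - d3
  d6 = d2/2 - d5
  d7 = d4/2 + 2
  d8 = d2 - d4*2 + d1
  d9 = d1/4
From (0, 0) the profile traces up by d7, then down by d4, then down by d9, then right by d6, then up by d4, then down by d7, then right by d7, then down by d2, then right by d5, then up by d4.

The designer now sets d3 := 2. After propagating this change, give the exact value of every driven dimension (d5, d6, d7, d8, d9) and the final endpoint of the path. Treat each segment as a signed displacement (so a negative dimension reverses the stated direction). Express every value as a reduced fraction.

d5 = -203/10
d6 = 877/40
d7 = 23/2
d8 = -639/20
d9 = 7/10
endpoint = (105/8, 301/20)

Apply edit: d3 := 2
  d5 = d1/4 - d4 - d3 = -203/10
  d6 = d2/2 - d5 = 877/40
  d7 = d4/2 + 2 = 23/2
  d8 = d2 - d4*2 + d1 = -639/20
  d9 = d1/4 = 7/10
Walk from origin (0, 0):
  seg 1: up by d7 = 23/2 → (0, 23/2)
  seg 2: down by d4 = 19 → (0, -15/2)
  seg 3: down by d9 = 7/10 → (0, -41/5)
  seg 4: right by d6 = 877/40 → (877/40, -41/5)
  seg 5: up by d4 = 19 → (877/40, 54/5)
  seg 6: down by d7 = 23/2 → (877/40, -7/10)
  seg 7: right by d7 = 23/2 → (1337/40, -7/10)
  seg 8: down by d2 = 13/4 → (1337/40, -79/20)
  seg 9: right by d5 = -203/10 → (105/8, -79/20)
  seg 10: up by d4 = 19 → (105/8, 301/20)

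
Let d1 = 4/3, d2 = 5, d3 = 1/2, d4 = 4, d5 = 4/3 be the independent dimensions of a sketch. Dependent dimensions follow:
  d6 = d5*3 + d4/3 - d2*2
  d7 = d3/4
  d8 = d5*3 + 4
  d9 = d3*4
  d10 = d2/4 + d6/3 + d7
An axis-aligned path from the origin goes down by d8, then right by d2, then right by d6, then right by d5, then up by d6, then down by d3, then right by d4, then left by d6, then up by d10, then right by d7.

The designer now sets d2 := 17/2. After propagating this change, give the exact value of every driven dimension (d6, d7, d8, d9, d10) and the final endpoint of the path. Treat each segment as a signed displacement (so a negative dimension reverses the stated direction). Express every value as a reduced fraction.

Apply edit: d2 := 17/2
  d6 = d5*3 + d4/3 - d2*2 = -35/3
  d7 = d3/4 = 1/8
  d8 = d5*3 + 4 = 8
  d9 = d3*4 = 2
  d10 = d2/4 + d6/3 + d7 = -59/36
Walk from origin (0, 0):
  seg 1: down by d8 = 8 → (0, -8)
  seg 2: right by d2 = 17/2 → (17/2, -8)
  seg 3: right by d6 = -35/3 → (-19/6, -8)
  seg 4: right by d5 = 4/3 → (-11/6, -8)
  seg 5: up by d6 = -35/3 → (-11/6, -59/3)
  seg 6: down by d3 = 1/2 → (-11/6, -121/6)
  seg 7: right by d4 = 4 → (13/6, -121/6)
  seg 8: left by d6 = -35/3 → (83/6, -121/6)
  seg 9: up by d10 = -59/36 → (83/6, -785/36)
  seg 10: right by d7 = 1/8 → (335/24, -785/36)

d6 = -35/3
d7 = 1/8
d8 = 8
d9 = 2
d10 = -59/36
endpoint = (335/24, -785/36)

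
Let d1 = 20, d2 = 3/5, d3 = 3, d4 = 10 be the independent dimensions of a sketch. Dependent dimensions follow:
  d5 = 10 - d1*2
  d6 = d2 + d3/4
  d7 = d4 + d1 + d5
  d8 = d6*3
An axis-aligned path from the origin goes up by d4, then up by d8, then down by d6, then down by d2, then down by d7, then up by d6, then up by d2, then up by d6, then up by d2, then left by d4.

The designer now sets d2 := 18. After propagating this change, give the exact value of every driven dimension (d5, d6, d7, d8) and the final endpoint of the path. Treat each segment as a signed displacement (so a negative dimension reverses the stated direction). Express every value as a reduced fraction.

Apply edit: d2 := 18
  d5 = 10 - d1*2 = -30
  d6 = d2 + d3/4 = 75/4
  d7 = d4 + d1 + d5 = 0
  d8 = d6*3 = 225/4
Walk from origin (0, 0):
  seg 1: up by d4 = 10 → (0, 10)
  seg 2: up by d8 = 225/4 → (0, 265/4)
  seg 3: down by d6 = 75/4 → (0, 95/2)
  seg 4: down by d2 = 18 → (0, 59/2)
  seg 5: down by d7 = 0 → (0, 59/2)
  seg 6: up by d6 = 75/4 → (0, 193/4)
  seg 7: up by d2 = 18 → (0, 265/4)
  seg 8: up by d6 = 75/4 → (0, 85)
  seg 9: up by d2 = 18 → (0, 103)
  seg 10: left by d4 = 10 → (-10, 103)

d5 = -30
d6 = 75/4
d7 = 0
d8 = 225/4
endpoint = (-10, 103)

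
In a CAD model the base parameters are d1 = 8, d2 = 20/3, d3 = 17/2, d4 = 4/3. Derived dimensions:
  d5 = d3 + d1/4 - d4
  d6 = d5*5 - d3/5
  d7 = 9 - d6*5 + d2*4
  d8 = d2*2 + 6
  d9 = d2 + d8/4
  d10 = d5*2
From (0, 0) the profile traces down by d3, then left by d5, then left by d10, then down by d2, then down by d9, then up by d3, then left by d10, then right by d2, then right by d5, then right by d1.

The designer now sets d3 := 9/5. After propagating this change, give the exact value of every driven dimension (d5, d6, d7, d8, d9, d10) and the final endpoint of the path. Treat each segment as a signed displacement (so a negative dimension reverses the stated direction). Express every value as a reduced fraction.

d5 = 37/15
d6 = 898/75
d7 = -121/5
d8 = 58/3
d9 = 23/2
d10 = 74/15
endpoint = (24/5, -109/6)

Apply edit: d3 := 9/5
  d5 = d3 + d1/4 - d4 = 37/15
  d6 = d5*5 - d3/5 = 898/75
  d7 = 9 - d6*5 + d2*4 = -121/5
  d8 = d2*2 + 6 = 58/3
  d9 = d2 + d8/4 = 23/2
  d10 = d5*2 = 74/15
Walk from origin (0, 0):
  seg 1: down by d3 = 9/5 → (0, -9/5)
  seg 2: left by d5 = 37/15 → (-37/15, -9/5)
  seg 3: left by d10 = 74/15 → (-37/5, -9/5)
  seg 4: down by d2 = 20/3 → (-37/5, -127/15)
  seg 5: down by d9 = 23/2 → (-37/5, -599/30)
  seg 6: up by d3 = 9/5 → (-37/5, -109/6)
  seg 7: left by d10 = 74/15 → (-37/3, -109/6)
  seg 8: right by d2 = 20/3 → (-17/3, -109/6)
  seg 9: right by d5 = 37/15 → (-16/5, -109/6)
  seg 10: right by d1 = 8 → (24/5, -109/6)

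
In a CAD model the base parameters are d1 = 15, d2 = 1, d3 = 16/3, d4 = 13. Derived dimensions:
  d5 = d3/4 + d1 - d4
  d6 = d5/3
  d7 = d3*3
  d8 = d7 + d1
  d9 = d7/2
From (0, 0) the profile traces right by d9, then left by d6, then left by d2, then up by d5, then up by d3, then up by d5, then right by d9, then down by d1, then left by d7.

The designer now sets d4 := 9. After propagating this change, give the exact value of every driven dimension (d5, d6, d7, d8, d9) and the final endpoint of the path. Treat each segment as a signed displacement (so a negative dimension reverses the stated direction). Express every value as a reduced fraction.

d5 = 22/3
d6 = 22/9
d7 = 16
d8 = 31
d9 = 8
endpoint = (-31/9, 5)

Apply edit: d4 := 9
  d5 = d3/4 + d1 - d4 = 22/3
  d6 = d5/3 = 22/9
  d7 = d3*3 = 16
  d8 = d7 + d1 = 31
  d9 = d7/2 = 8
Walk from origin (0, 0):
  seg 1: right by d9 = 8 → (8, 0)
  seg 2: left by d6 = 22/9 → (50/9, 0)
  seg 3: left by d2 = 1 → (41/9, 0)
  seg 4: up by d5 = 22/3 → (41/9, 22/3)
  seg 5: up by d3 = 16/3 → (41/9, 38/3)
  seg 6: up by d5 = 22/3 → (41/9, 20)
  seg 7: right by d9 = 8 → (113/9, 20)
  seg 8: down by d1 = 15 → (113/9, 5)
  seg 9: left by d7 = 16 → (-31/9, 5)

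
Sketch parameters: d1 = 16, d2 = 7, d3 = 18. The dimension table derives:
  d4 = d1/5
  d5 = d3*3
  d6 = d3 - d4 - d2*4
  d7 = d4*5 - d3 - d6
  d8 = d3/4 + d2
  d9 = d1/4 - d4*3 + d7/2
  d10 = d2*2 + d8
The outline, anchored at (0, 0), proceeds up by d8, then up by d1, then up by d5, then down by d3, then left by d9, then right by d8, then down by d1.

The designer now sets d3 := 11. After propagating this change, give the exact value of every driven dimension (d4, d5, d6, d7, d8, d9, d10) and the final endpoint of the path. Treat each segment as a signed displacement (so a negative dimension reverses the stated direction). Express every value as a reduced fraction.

Apply edit: d3 := 11
  d4 = d1/5 = 16/5
  d5 = d3*3 = 33
  d6 = d3 - d4 - d2*4 = -101/5
  d7 = d4*5 - d3 - d6 = 126/5
  d8 = d3/4 + d2 = 39/4
  d9 = d1/4 - d4*3 + d7/2 = 7
  d10 = d2*2 + d8 = 95/4
Walk from origin (0, 0):
  seg 1: up by d8 = 39/4 → (0, 39/4)
  seg 2: up by d1 = 16 → (0, 103/4)
  seg 3: up by d5 = 33 → (0, 235/4)
  seg 4: down by d3 = 11 → (0, 191/4)
  seg 5: left by d9 = 7 → (-7, 191/4)
  seg 6: right by d8 = 39/4 → (11/4, 191/4)
  seg 7: down by d1 = 16 → (11/4, 127/4)

d4 = 16/5
d5 = 33
d6 = -101/5
d7 = 126/5
d8 = 39/4
d9 = 7
d10 = 95/4
endpoint = (11/4, 127/4)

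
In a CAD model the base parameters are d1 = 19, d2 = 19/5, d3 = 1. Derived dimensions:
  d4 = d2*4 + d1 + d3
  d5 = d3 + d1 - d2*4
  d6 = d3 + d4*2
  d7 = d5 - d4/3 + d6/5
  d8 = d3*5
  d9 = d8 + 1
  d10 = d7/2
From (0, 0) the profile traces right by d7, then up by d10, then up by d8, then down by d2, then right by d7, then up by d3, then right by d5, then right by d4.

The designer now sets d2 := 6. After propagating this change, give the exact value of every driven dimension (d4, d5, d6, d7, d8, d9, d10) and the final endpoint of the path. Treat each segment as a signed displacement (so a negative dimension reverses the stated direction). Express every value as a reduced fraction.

Apply edit: d2 := 6
  d4 = d2*4 + d1 + d3 = 44
  d5 = d3 + d1 - d2*4 = -4
  d6 = d3 + d4*2 = 89
  d7 = d5 - d4/3 + d6/5 = -13/15
  d8 = d3*5 = 5
  d9 = d8 + 1 = 6
  d10 = d7/2 = -13/30
Walk from origin (0, 0):
  seg 1: right by d7 = -13/15 → (-13/15, 0)
  seg 2: up by d10 = -13/30 → (-13/15, -13/30)
  seg 3: up by d8 = 5 → (-13/15, 137/30)
  seg 4: down by d2 = 6 → (-13/15, -43/30)
  seg 5: right by d7 = -13/15 → (-26/15, -43/30)
  seg 6: up by d3 = 1 → (-26/15, -13/30)
  seg 7: right by d5 = -4 → (-86/15, -13/30)
  seg 8: right by d4 = 44 → (574/15, -13/30)

d4 = 44
d5 = -4
d6 = 89
d7 = -13/15
d8 = 5
d9 = 6
d10 = -13/30
endpoint = (574/15, -13/30)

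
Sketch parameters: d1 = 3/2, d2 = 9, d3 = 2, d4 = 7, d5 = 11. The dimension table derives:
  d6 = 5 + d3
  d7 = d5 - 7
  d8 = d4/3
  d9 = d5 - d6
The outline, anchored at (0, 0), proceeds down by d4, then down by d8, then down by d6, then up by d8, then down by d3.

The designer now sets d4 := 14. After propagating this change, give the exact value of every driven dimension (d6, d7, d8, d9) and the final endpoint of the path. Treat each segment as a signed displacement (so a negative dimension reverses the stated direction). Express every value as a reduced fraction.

Apply edit: d4 := 14
  d6 = 5 + d3 = 7
  d7 = d5 - 7 = 4
  d8 = d4/3 = 14/3
  d9 = d5 - d6 = 4
Walk from origin (0, 0):
  seg 1: down by d4 = 14 → (0, -14)
  seg 2: down by d8 = 14/3 → (0, -56/3)
  seg 3: down by d6 = 7 → (0, -77/3)
  seg 4: up by d8 = 14/3 → (0, -21)
  seg 5: down by d3 = 2 → (0, -23)

d6 = 7
d7 = 4
d8 = 14/3
d9 = 4
endpoint = (0, -23)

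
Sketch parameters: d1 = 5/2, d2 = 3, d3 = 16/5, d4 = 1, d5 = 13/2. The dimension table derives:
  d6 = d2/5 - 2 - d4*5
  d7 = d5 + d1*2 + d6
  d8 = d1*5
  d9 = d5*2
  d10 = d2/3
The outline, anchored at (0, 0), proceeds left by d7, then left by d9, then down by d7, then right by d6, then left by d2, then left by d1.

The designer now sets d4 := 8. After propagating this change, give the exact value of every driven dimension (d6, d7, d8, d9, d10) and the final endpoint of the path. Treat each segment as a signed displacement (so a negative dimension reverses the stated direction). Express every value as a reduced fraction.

d6 = -207/5
d7 = -299/10
d8 = 25/2
d9 = 13
d10 = 1
endpoint = (-30, 299/10)

Apply edit: d4 := 8
  d6 = d2/5 - 2 - d4*5 = -207/5
  d7 = d5 + d1*2 + d6 = -299/10
  d8 = d1*5 = 25/2
  d9 = d5*2 = 13
  d10 = d2/3 = 1
Walk from origin (0, 0):
  seg 1: left by d7 = -299/10 → (299/10, 0)
  seg 2: left by d9 = 13 → (169/10, 0)
  seg 3: down by d7 = -299/10 → (169/10, 299/10)
  seg 4: right by d6 = -207/5 → (-49/2, 299/10)
  seg 5: left by d2 = 3 → (-55/2, 299/10)
  seg 6: left by d1 = 5/2 → (-30, 299/10)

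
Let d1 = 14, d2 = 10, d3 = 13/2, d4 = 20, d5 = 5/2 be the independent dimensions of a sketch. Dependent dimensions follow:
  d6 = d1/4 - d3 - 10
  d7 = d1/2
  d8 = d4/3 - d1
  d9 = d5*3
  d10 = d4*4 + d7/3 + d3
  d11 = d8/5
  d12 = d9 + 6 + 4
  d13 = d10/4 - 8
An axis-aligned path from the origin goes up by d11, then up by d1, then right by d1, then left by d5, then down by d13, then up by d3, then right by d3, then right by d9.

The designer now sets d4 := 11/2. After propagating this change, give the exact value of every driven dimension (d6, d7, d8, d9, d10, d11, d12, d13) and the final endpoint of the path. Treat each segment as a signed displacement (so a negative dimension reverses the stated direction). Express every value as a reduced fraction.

d6 = -13
d7 = 7
d8 = -73/6
d9 = 15/2
d10 = 185/6
d11 = -73/30
d12 = 35/2
d13 = -7/24
endpoint = (51/2, 2203/120)

Apply edit: d4 := 11/2
  d6 = d1/4 - d3 - 10 = -13
  d7 = d1/2 = 7
  d8 = d4/3 - d1 = -73/6
  d9 = d5*3 = 15/2
  d10 = d4*4 + d7/3 + d3 = 185/6
  d11 = d8/5 = -73/30
  d12 = d9 + 6 + 4 = 35/2
  d13 = d10/4 - 8 = -7/24
Walk from origin (0, 0):
  seg 1: up by d11 = -73/30 → (0, -73/30)
  seg 2: up by d1 = 14 → (0, 347/30)
  seg 3: right by d1 = 14 → (14, 347/30)
  seg 4: left by d5 = 5/2 → (23/2, 347/30)
  seg 5: down by d13 = -7/24 → (23/2, 1423/120)
  seg 6: up by d3 = 13/2 → (23/2, 2203/120)
  seg 7: right by d3 = 13/2 → (18, 2203/120)
  seg 8: right by d9 = 15/2 → (51/2, 2203/120)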